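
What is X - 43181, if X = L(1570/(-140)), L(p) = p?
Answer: -604691/14 ≈ -43192.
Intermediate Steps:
X = -157/14 (X = 1570/(-140) = 1570*(-1/140) = -157/14 ≈ -11.214)
X - 43181 = -157/14 - 43181 = -604691/14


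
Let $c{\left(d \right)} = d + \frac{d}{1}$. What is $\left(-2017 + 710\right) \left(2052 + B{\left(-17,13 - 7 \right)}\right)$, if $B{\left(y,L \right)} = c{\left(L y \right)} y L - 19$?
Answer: $-29853187$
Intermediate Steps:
$c{\left(d \right)} = 2 d$ ($c{\left(d \right)} = d + d 1 = d + d = 2 d$)
$B{\left(y,L \right)} = -19 + 2 L^{2} y^{2}$ ($B{\left(y,L \right)} = 2 L y y L - 19 = 2 L y^{2} L - 19 = 2 L^{2} y^{2} - 19 = -19 + 2 L^{2} y^{2}$)
$\left(-2017 + 710\right) \left(2052 + B{\left(-17,13 - 7 \right)}\right) = \left(-2017 + 710\right) \left(2052 - \left(19 - 2 \left(13 - 7\right)^{2} \left(-17\right)^{2}\right)\right) = - 1307 \left(2052 - \left(19 - 2 \cdot 6^{2} \cdot 289\right)\right) = - 1307 \left(2052 - \left(19 - 20808\right)\right) = - 1307 \left(2052 + \left(-19 + 20808\right)\right) = - 1307 \left(2052 + 20789\right) = \left(-1307\right) 22841 = -29853187$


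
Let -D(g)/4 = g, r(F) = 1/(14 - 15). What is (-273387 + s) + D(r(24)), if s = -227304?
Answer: -500687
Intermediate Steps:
r(F) = -1 (r(F) = 1/(-1) = -1)
D(g) = -4*g
(-273387 + s) + D(r(24)) = (-273387 - 227304) - 4*(-1) = -500691 + 4 = -500687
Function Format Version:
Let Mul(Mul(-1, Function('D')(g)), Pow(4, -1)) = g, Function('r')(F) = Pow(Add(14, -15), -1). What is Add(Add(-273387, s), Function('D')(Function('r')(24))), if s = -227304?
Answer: -500687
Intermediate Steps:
Function('r')(F) = -1 (Function('r')(F) = Pow(-1, -1) = -1)
Function('D')(g) = Mul(-4, g)
Add(Add(-273387, s), Function('D')(Function('r')(24))) = Add(Add(-273387, -227304), Mul(-4, -1)) = Add(-500691, 4) = -500687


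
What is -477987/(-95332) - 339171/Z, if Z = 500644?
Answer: 12935467116/2982962113 ≈ 4.3364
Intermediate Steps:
-477987/(-95332) - 339171/Z = -477987/(-95332) - 339171/500644 = -477987*(-1/95332) - 339171*1/500644 = 477987/95332 - 339171/500644 = 12935467116/2982962113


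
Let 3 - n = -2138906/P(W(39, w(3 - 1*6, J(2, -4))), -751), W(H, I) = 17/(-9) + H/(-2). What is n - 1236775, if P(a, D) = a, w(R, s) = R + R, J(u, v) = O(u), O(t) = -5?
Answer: -6683864/5 ≈ -1.3368e+6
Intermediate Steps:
J(u, v) = -5
w(R, s) = 2*R
W(H, I) = -17/9 - H/2 (W(H, I) = 17*(-1/9) + H*(-1/2) = -17/9 - H/2)
n = -499989/5 (n = 3 - (-2138906)/(-17/9 - 1/2*39) = 3 - (-2138906)/(-17/9 - 39/2) = 3 - (-2138906)/(-385/18) = 3 - (-2138906)*(-18)/385 = 3 - 1*500004/5 = 3 - 500004/5 = -499989/5 ≈ -99998.)
n - 1236775 = -499989/5 - 1236775 = -6683864/5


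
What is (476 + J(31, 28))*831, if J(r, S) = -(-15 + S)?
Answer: 384753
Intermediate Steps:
J(r, S) = 15 - S
(476 + J(31, 28))*831 = (476 + (15 - 1*28))*831 = (476 + (15 - 28))*831 = (476 - 13)*831 = 463*831 = 384753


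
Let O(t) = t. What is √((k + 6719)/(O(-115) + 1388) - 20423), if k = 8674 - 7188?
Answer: I*√33085618802/1273 ≈ 142.89*I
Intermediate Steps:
k = 1486
√((k + 6719)/(O(-115) + 1388) - 20423) = √((1486 + 6719)/(-115 + 1388) - 20423) = √(8205/1273 - 20423) = √(-25990274/1273) = I*√33085618802/1273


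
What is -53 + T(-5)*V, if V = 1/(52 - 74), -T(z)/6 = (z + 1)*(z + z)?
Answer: -463/11 ≈ -42.091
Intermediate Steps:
T(z) = -12*z*(1 + z) (T(z) = -6*(z + 1)*(z + z) = -6*(1 + z)*2*z = -12*z*(1 + z))
V = -1/22 (V = 1/(-22) = -1/22 ≈ -0.045455)
-53 + T(-5)*V = -53 - 12*(-5)*(1 - 5)*(-1/22) = -53 - 12*(-5)*(-4)*(-1/22) = -53 - 240*(-1/22) = -53 + 120/11 = -463/11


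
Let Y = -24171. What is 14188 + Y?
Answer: -9983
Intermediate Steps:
14188 + Y = 14188 - 24171 = -9983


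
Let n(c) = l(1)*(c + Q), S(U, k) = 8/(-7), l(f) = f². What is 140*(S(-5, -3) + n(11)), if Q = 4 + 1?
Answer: 2080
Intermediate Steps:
Q = 5
S(U, k) = -8/7 (S(U, k) = 8*(-⅐) = -8/7)
n(c) = 5 + c (n(c) = 1²*(c + 5) = 1*(5 + c) = 5 + c)
140*(S(-5, -3) + n(11)) = 140*(-8/7 + (5 + 11)) = 140*(-8/7 + 16) = 140*(104/7) = 2080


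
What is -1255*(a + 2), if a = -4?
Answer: 2510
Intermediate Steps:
-1255*(a + 2) = -1255*(-4 + 2) = -1255*(-2) = 2510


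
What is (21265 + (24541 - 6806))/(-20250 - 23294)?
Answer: -4875/5443 ≈ -0.89565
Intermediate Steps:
(21265 + (24541 - 6806))/(-20250 - 23294) = (21265 + 17735)/(-43544) = 39000*(-1/43544) = -4875/5443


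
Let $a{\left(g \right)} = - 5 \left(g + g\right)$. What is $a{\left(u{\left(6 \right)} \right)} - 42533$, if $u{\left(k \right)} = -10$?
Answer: $-42433$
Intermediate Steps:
$a{\left(g \right)} = - 10 g$ ($a{\left(g \right)} = - 5 \cdot 2 g = - 10 g$)
$a{\left(u{\left(6 \right)} \right)} - 42533 = \left(-10\right) \left(-10\right) - 42533 = 100 - 42533 = -42433$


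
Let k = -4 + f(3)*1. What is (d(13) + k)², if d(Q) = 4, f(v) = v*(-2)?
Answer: 36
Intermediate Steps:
f(v) = -2*v
k = -10 (k = -4 - 2*3*1 = -4 - 6*1 = -4 - 6 = -10)
(d(13) + k)² = (4 - 10)² = (-6)² = 36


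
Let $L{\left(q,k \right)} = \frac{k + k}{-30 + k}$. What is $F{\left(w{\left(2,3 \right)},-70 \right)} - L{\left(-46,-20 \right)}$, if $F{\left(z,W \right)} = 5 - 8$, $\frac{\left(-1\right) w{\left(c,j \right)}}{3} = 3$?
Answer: $- \frac{19}{5} \approx -3.8$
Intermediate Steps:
$w{\left(c,j \right)} = -9$ ($w{\left(c,j \right)} = \left(-3\right) 3 = -9$)
$L{\left(q,k \right)} = \frac{2 k}{-30 + k}$
$F{\left(z,W \right)} = -3$
$F{\left(w{\left(2,3 \right)},-70 \right)} - L{\left(-46,-20 \right)} = -3 - 2 \left(-20\right) \frac{1}{-30 - 20} = -3 - 2 \left(-20\right) \frac{1}{-50} = -3 - 2 \left(-20\right) \left(- \frac{1}{50}\right) = -3 - \frac{4}{5} = - \frac{19}{5}$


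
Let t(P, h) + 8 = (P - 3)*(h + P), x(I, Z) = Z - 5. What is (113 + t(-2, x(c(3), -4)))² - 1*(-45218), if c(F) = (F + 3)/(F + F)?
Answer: 70818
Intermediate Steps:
c(F) = (3 + F)/(2*F) (c(F) = (3 + F)/((2*F)) = (3 + F)*(1/(2*F)) = (3 + F)/(2*F))
x(I, Z) = -5 + Z
t(P, h) = -8 + (-3 + P)*(P + h) (t(P, h) = -8 + (P - 3)*(h + P) = -8 + (-3 + P)*(P + h))
(113 + t(-2, x(c(3), -4)))² - 1*(-45218) = (113 + (-8 + (-2)² - 3*(-2) - 3*(-5 - 4) - 2*(-5 - 4)))² - 1*(-45218) = (113 + (-8 + 4 + 6 - 3*(-9) - 2*(-9)))² + 45218 = (113 + (-8 + 4 + 6 + 27 + 18))² + 45218 = (113 + 47)² + 45218 = 160² + 45218 = 25600 + 45218 = 70818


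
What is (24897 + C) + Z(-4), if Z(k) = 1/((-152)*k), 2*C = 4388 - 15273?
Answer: 11828337/608 ≈ 19455.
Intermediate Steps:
C = -10885/2 (C = (4388 - 15273)/2 = (½)*(-10885) = -10885/2 ≈ -5442.5)
Z(k) = -1/(152*k)
(24897 + C) + Z(-4) = (24897 - 10885/2) - 1/152/(-4) = 38909/2 - 1/152*(-¼) = 38909/2 + 1/608 = 11828337/608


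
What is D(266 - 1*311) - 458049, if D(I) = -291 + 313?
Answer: -458027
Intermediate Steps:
D(I) = 22
D(266 - 1*311) - 458049 = 22 - 458049 = -458027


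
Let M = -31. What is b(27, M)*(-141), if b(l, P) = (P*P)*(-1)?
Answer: 135501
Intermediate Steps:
b(l, P) = -P**2 (b(l, P) = P**2*(-1) = -P**2)
b(27, M)*(-141) = -1*(-31)**2*(-141) = -1*961*(-141) = -961*(-141) = 135501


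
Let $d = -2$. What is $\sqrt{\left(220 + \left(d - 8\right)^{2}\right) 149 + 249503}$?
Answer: $\sqrt{297183} \approx 545.14$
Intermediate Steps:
$\sqrt{\left(220 + \left(d - 8\right)^{2}\right) 149 + 249503} = \sqrt{\left(220 + \left(-2 - 8\right)^{2}\right) 149 + 249503} = \sqrt{\left(220 + \left(-10\right)^{2}\right) 149 + 249503} = \sqrt{\left(220 + 100\right) 149 + 249503} = \sqrt{320 \cdot 149 + 249503} = \sqrt{47680 + 249503} = \sqrt{297183}$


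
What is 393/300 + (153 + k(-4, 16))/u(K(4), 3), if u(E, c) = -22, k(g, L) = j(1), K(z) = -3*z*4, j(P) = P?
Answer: -569/100 ≈ -5.6900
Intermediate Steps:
K(z) = -12*z
k(g, L) = 1
393/300 + (153 + k(-4, 16))/u(K(4), 3) = 393/300 + (153 + 1)/(-22) = 393*(1/300) + 154*(-1/22) = 131/100 - 7 = -569/100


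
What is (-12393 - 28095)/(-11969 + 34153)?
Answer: -5061/2773 ≈ -1.8251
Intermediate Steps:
(-12393 - 28095)/(-11969 + 34153) = -40488/22184 = -40488*1/22184 = -5061/2773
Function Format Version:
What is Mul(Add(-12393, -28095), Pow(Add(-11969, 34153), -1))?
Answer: Rational(-5061, 2773) ≈ -1.8251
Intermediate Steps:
Mul(Add(-12393, -28095), Pow(Add(-11969, 34153), -1)) = Mul(-40488, Pow(22184, -1)) = Mul(-40488, Rational(1, 22184)) = Rational(-5061, 2773)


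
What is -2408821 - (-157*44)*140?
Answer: -1441701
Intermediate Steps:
-2408821 - (-157*44)*140 = -2408821 - (-6908)*140 = -2408821 - 1*(-967120) = -2408821 + 967120 = -1441701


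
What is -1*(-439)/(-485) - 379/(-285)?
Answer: 2348/5529 ≈ 0.42467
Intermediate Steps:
-1*(-439)/(-485) - 379/(-285) = 439*(-1/485) - 379*(-1/285) = -439/485 + 379/285 = 2348/5529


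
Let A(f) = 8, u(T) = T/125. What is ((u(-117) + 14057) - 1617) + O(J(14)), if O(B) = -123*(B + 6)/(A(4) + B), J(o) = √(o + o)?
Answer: 4639024/375 - 41*√7/3 ≈ 12335.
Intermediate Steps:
u(T) = T/125 (u(T) = T*(1/125) = T/125)
J(o) = √2*√o (J(o) = √(2*o) = √2*√o)
O(B) = -123*(6 + B)/(8 + B) (O(B) = -123*(B + 6)/(8 + B) = -123*(6 + B)/(8 + B))
((u(-117) + 14057) - 1617) + O(J(14)) = (((1/125)*(-117) + 14057) - 1617) + 123*(-6 - √2*√14)/(8 + √2*√14) = ((-117/125 + 14057) - 1617) + 123*(-6 - 2*√7)/(8 + 2*√7) = (1757008/125 - 1617) + 123*(-6 - 2*√7)/(8 + 2*√7) = 1554883/125 + 123*(-6 - 2*√7)/(8 + 2*√7)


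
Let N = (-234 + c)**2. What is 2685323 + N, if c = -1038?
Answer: 4303307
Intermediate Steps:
N = 1617984 (N = (-234 - 1038)**2 = (-1272)**2 = 1617984)
2685323 + N = 2685323 + 1617984 = 4303307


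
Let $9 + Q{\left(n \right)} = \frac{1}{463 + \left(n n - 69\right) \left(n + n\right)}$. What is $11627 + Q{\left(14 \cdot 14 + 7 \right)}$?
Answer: $\frac{194058974255}{16703303} \approx 11618.0$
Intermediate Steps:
$Q{\left(n \right)} = -9 + \frac{1}{463 + 2 n \left(-69 + n^{2}\right)}$ ($Q{\left(n \right)} = -9 + \frac{1}{463 + \left(n n - 69\right) \left(n + n\right)} = -9 + \frac{1}{463 + \left(n^{2} - 69\right) 2 n} = -9 + \frac{1}{463 + \left(-69 + n^{2}\right) 2 n} = -9 + \frac{1}{463 + 2 n \left(-69 + n^{2}\right)}$)
$11627 + Q{\left(14 \cdot 14 + 7 \right)} = 11627 + \frac{2 \left(-2083 - 9 \left(14 \cdot 14 + 7\right)^{3} + 621 \left(14 \cdot 14 + 7\right)\right)}{463 - 138 \left(14 \cdot 14 + 7\right) + 2 \left(14 \cdot 14 + 7\right)^{3}} = 11627 + \frac{2 \left(-2083 - 9 \left(196 + 7\right)^{3} + 621 \left(196 + 7\right)\right)}{463 - 138 \left(196 + 7\right) + 2 \left(196 + 7\right)^{3}} = 11627 + \frac{2 \left(-2083 - 9 \cdot 203^{3} + 621 \cdot 203\right)}{463 - 28014 + 2 \cdot 203^{3}} = 11627 + \frac{2 \left(-2083 - 75288843 + 126063\right)}{463 - 28014 + 2 \cdot 8365427} = 11627 + \frac{2 \left(-2083 - 75288843 + 126063\right)}{463 - 28014 + 16730854} = 11627 + 2 \cdot \frac{1}{16703303} \left(-75164863\right) = 11627 - \frac{150329726}{16703303} = \frac{194058974255}{16703303}$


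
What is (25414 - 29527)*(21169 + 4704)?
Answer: -106415649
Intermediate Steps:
(25414 - 29527)*(21169 + 4704) = -4113*25873 = -106415649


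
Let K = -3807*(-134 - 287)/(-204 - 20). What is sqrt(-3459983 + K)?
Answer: I*sqrt(10872945146)/56 ≈ 1862.0*I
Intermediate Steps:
K = -1602747/224 (K = -(-1602747)/(-224) = -(-1602747)*(-1)/224 = -3807*421/224 = -1602747/224 ≈ -7155.1)
sqrt(-3459983 + K) = sqrt(-3459983 - 1602747/224) = sqrt(-776638939/224) = I*sqrt(10872945146)/56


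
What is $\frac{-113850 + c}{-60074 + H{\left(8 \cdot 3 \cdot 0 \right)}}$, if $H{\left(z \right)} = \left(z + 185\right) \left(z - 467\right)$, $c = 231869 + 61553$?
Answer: $- \frac{179572}{146469} \approx -1.226$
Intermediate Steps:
$c = 293422$
$H{\left(z \right)} = \left(-467 + z\right) \left(185 + z\right)$ ($H{\left(z \right)} = \left(185 + z\right) \left(-467 + z\right) = \left(-467 + z\right) \left(185 + z\right)$)
$\frac{-113850 + c}{-60074 + H{\left(8 \cdot 3 \cdot 0 \right)}} = \frac{-113850 + 293422}{-60074 - \left(86395 + 0 + 282 \cdot 8 \cdot 3 \cdot 0\right)} = \frac{179572}{-60074 - \left(86395 + 0 + 282 \cdot 24 \cdot 0\right)} = \frac{179572}{-60074 - \left(86395 - 0^{2}\right)} = \frac{179572}{-60074 + \left(-86395 + 0 + 0\right)} = \frac{179572}{-60074 - 86395} = \frac{179572}{-146469} = 179572 \left(- \frac{1}{146469}\right) = - \frac{179572}{146469}$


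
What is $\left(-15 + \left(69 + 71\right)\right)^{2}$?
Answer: $15625$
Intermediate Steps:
$\left(-15 + \left(69 + 71\right)\right)^{2} = \left(-15 + 140\right)^{2} = 125^{2} = 15625$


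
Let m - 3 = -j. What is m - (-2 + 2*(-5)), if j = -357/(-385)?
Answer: 774/55 ≈ 14.073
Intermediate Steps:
j = 51/55 (j = -357*(-1/385) = 51/55 ≈ 0.92727)
m = 114/55 (m = 3 - 1*51/55 = 3 - 51/55 = 114/55 ≈ 2.0727)
m - (-2 + 2*(-5)) = 114/55 - (-2 + 2*(-5)) = 114/55 - (-2 - 10) = 114/55 - 1*(-12) = 114/55 + 12 = 774/55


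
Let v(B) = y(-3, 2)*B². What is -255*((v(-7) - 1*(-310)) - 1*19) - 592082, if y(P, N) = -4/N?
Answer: -641297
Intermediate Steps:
v(B) = -2*B² (v(B) = (-4/2)*B² = (-4*½)*B² = -2*B²)
-255*((v(-7) - 1*(-310)) - 1*19) - 592082 = -255*((-2*(-7)² - 1*(-310)) - 1*19) - 592082 = -255*((-2*49 + 310) - 19) - 592082 = -255*((-98 + 310) - 19) - 592082 = -255*(212 - 19) - 592082 = -255*193 - 592082 = -49215 - 592082 = -641297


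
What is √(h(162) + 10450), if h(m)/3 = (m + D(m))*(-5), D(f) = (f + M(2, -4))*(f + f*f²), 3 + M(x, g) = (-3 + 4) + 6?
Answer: 4*I*√661668755 ≈ 1.0289e+5*I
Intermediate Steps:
M(x, g) = 4 (M(x, g) = -3 + ((-3 + 4) + 6) = -3 + (1 + 6) = -3 + 7 = 4)
D(f) = (4 + f)*(f + f³) (D(f) = (f + 4)*(f + f*f²) = (4 + f)*(f + f³))
h(m) = -15*m - 15*m*(4 + m + m³ + 4*m²) (h(m) = 3*((m + m*(4 + m + m³ + 4*m²))*(-5)) = 3*(-5*m - 5*m*(4 + m + m³ + 4*m²)) = -15*m - 15*m*(4 + m + m³ + 4*m²))
√(h(162) + 10450) = √(15*162*(-5 - 1*162 - 1*162³ - 4*162²) + 10450) = √(15*162*(-5 - 162 - 1*4251528 - 4*26244) + 10450) = √(15*162*(-5 - 162 - 4251528 - 104976) + 10450) = √(15*162*(-4356671) + 10450) = √(-10586710530 + 10450) = √(-10586700080) = 4*I*√661668755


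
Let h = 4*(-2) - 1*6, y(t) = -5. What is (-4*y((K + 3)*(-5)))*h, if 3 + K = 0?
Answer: -280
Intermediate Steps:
K = -3 (K = -3 + 0 = -3)
h = -14 (h = -8 - 6 = -14)
(-4*y((K + 3)*(-5)))*h = -4*(-5)*(-14) = 20*(-14) = -280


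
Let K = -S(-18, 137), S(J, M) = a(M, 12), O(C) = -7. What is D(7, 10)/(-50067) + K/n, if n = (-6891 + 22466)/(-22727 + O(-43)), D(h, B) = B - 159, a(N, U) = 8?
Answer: 9108106099/779793525 ≈ 11.680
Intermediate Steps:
S(J, M) = 8
D(h, B) = -159 + B
n = -15575/22734 (n = (-6891 + 22466)/(-22727 - 7) = 15575/(-22734) = 15575*(-1/22734) = -15575/22734 ≈ -0.68510)
K = -8 (K = -1*8 = -8)
D(7, 10)/(-50067) + K/n = (-159 + 10)/(-50067) - 8/(-15575/22734) = -149*(-1/50067) - 8*(-22734/15575) = 149/50067 + 181872/15575 = 9108106099/779793525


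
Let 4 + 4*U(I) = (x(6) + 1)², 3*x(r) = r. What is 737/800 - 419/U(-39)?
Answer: -267423/800 ≈ -334.28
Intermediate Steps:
x(r) = r/3
U(I) = 5/4 (U(I) = -1 + ((⅓)*6 + 1)²/4 = -1 + (2 + 1)²/4 = -1 + (¼)*3² = -1 + (¼)*9 = -1 + 9/4 = 5/4)
737/800 - 419/U(-39) = 737/800 - 419/5/4 = 737*(1/800) - 419*⅘ = 737/800 - 1676/5 = -267423/800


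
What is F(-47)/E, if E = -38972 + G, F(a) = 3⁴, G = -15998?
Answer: -81/54970 ≈ -0.0014735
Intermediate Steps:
F(a) = 81
E = -54970 (E = -38972 - 15998 = -54970)
F(-47)/E = 81/(-54970) = 81*(-1/54970) = -81/54970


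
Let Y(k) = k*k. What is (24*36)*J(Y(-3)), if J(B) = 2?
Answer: 1728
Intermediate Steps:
Y(k) = k**2
(24*36)*J(Y(-3)) = (24*36)*2 = 864*2 = 1728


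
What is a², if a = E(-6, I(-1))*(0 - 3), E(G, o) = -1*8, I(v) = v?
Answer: 576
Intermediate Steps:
E(G, o) = -8
a = 24 (a = -8*(0 - 3) = -8*(-3) = 24)
a² = 24² = 576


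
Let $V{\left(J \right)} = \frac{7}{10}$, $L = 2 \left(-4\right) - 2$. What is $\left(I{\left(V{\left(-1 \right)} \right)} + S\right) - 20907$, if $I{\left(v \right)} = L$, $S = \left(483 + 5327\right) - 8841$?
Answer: $-23948$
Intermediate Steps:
$L = -10$ ($L = -8 - 2 = -10$)
$S = -3031$ ($S = 5810 - 8841 = -3031$)
$V{\left(J \right)} = \frac{7}{10}$ ($V{\left(J \right)} = 7 \cdot \frac{1}{10} = \frac{7}{10}$)
$I{\left(v \right)} = -10$
$\left(I{\left(V{\left(-1 \right)} \right)} + S\right) - 20907 = \left(-10 - 3031\right) - 20907 = -3041 - 20907 = -23948$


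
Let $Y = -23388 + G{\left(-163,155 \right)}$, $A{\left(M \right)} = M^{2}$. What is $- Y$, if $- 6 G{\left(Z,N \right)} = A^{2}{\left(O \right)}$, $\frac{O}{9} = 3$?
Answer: $\frac{223923}{2} \approx 1.1196 \cdot 10^{5}$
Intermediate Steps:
$O = 27$ ($O = 9 \cdot 3 = 27$)
$G{\left(Z,N \right)} = - \frac{177147}{2}$ ($G{\left(Z,N \right)} = - \frac{\left(27^{2}\right)^{2}}{6} = - \frac{729^{2}}{6} = \left(- \frac{1}{6}\right) 531441 = - \frac{177147}{2}$)
$Y = - \frac{223923}{2}$ ($Y = -23388 - \frac{177147}{2} = - \frac{223923}{2} \approx -1.1196 \cdot 10^{5}$)
$- Y = \left(-1\right) \left(- \frac{223923}{2}\right) = \frac{223923}{2}$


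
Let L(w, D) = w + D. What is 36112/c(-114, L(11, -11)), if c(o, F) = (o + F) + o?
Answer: -9028/57 ≈ -158.39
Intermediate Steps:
L(w, D) = D + w
c(o, F) = F + 2*o (c(o, F) = (F + o) + o = F + 2*o)
36112/c(-114, L(11, -11)) = 36112/((-11 + 11) + 2*(-114)) = 36112/(0 - 228) = 36112/(-228) = 36112*(-1/228) = -9028/57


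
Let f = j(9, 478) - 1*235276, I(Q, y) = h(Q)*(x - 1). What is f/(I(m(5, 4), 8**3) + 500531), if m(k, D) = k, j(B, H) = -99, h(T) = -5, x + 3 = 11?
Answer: -235375/500496 ≈ -0.47028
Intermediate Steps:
x = 8 (x = -3 + 11 = 8)
I(Q, y) = -35 (I(Q, y) = -5*(8 - 1) = -5*7 = -35)
f = -235375 (f = -99 - 1*235276 = -99 - 235276 = -235375)
f/(I(m(5, 4), 8**3) + 500531) = -235375/(-35 + 500531) = -235375/500496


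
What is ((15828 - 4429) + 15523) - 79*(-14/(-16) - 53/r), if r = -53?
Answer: 214191/8 ≈ 26774.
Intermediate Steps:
((15828 - 4429) + 15523) - 79*(-14/(-16) - 53/r) = ((15828 - 4429) + 15523) - 79*(-14/(-16) - 53/(-53)) = (11399 + 15523) - 79*(-14*(-1/16) - 53*(-1/53)) = 26922 - 79*(7/8 + 1) = 26922 - 79*15/8 = 26922 - 1*1185/8 = 26922 - 1185/8 = 214191/8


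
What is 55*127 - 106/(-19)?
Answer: 132821/19 ≈ 6990.6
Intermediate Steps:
55*127 - 106/(-19) = 6985 - 106*(-1/19) = 6985 + 106/19 = 132821/19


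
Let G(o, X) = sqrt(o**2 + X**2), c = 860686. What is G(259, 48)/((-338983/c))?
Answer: -860686*sqrt(69385)/338983 ≈ -668.80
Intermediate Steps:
G(o, X) = sqrt(X**2 + o**2)
G(259, 48)/((-338983/c)) = sqrt(48**2 + 259**2)/((-338983/860686)) = sqrt(2304 + 67081)/((-338983*1/860686)) = sqrt(69385)/(-338983/860686) = sqrt(69385)*(-860686/338983) = -860686*sqrt(69385)/338983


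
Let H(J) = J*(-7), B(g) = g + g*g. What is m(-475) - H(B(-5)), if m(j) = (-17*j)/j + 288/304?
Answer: 2355/19 ≈ 123.95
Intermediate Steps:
m(j) = -305/19 (m(j) = -17 + 288*(1/304) = -17 + 18/19 = -305/19)
B(g) = g + g**2
H(J) = -7*J
m(-475) - H(B(-5)) = -305/19 - (-7)*(-5*(1 - 5)) = -305/19 - (-7)*(-5*(-4)) = -305/19 - (-7)*20 = -305/19 - 1*(-140) = -305/19 + 140 = 2355/19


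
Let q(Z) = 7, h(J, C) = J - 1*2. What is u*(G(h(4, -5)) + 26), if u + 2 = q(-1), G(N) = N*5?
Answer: 180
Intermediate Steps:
h(J, C) = -2 + J (h(J, C) = J - 2 = -2 + J)
G(N) = 5*N
u = 5 (u = -2 + 7 = 5)
u*(G(h(4, -5)) + 26) = 5*(5*(-2 + 4) + 26) = 5*(5*2 + 26) = 5*(10 + 26) = 5*36 = 180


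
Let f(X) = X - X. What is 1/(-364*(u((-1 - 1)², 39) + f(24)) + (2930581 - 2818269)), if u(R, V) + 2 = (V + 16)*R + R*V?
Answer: -1/23824 ≈ -4.1974e-5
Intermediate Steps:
f(X) = 0
u(R, V) = -2 + R*V + R*(16 + V) (u(R, V) = -2 + ((V + 16)*R + R*V) = -2 + ((16 + V)*R + R*V) = -2 + (R*(16 + V) + R*V) = -2 + (R*V + R*(16 + V)) = -2 + R*V + R*(16 + V))
1/(-364*(u((-1 - 1)², 39) + f(24)) + (2930581 - 2818269)) = 1/(-364*((-2 + 16*(-1 - 1)² + 2*(-1 - 1)²*39) + 0) + (2930581 - 2818269)) = 1/(-364*((-2 + 16*(-2)² + 2*(-2)²*39) + 0) + 112312) = 1/(-364*((-2 + 16*4 + 2*4*39) + 0) + 112312) = 1/(-364*((-2 + 64 + 312) + 0) + 112312) = 1/(-364*(374 + 0) + 112312) = 1/(-364*374 + 112312) = 1/(-136136 + 112312) = 1/(-23824) = -1/23824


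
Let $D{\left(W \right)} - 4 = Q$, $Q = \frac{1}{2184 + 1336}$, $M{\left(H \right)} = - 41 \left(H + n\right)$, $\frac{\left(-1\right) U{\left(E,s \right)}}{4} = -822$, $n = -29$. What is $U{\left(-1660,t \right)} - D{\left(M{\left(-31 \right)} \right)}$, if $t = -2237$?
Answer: $\frac{11559679}{3520} \approx 3284.0$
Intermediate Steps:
$U{\left(E,s \right)} = 3288$ ($U{\left(E,s \right)} = \left(-4\right) \left(-822\right) = 3288$)
$M{\left(H \right)} = 1189 - 41 H$ ($M{\left(H \right)} = - 41 \left(H - 29\right) = - 41 \left(-29 + H\right) = 1189 - 41 H$)
$Q = \frac{1}{3520} \approx 0.00028409$
$D{\left(W \right)} = \frac{14081}{3520}$ ($D{\left(W \right)} = 4 + \frac{1}{3520} = \frac{14081}{3520}$)
$U{\left(-1660,t \right)} - D{\left(M{\left(-31 \right)} \right)} = 3288 - \frac{14081}{3520} = \frac{11559679}{3520}$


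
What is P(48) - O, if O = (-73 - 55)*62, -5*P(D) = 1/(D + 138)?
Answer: 7380479/930 ≈ 7936.0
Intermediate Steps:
P(D) = -1/(5*(138 + D)) (P(D) = -1/(5*(D + 138)) = -1/(5*(138 + D)))
O = -7936 (O = -128*62 = -7936)
P(48) - O = -1/(690 + 5*48) - 1*(-7936) = -1/(690 + 240) + 7936 = -1/930 + 7936 = 7380479/930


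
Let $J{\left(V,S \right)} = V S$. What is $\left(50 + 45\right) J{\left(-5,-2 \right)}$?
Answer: $950$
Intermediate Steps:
$J{\left(V,S \right)} = S V$
$\left(50 + 45\right) J{\left(-5,-2 \right)} = \left(50 + 45\right) \left(\left(-2\right) \left(-5\right)\right) = 95 \cdot 10 = 950$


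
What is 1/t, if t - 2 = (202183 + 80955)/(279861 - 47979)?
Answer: 115941/373451 ≈ 0.31046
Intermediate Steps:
t = 373451/115941 (t = 2 + (202183 + 80955)/(279861 - 47979) = 2 + 283138/231882 = 2 + 283138*(1/231882) = 2 + 141569/115941 = 373451/115941 ≈ 3.2210)
1/t = 1/(373451/115941) = 115941/373451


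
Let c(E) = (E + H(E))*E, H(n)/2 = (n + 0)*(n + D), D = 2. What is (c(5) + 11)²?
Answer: 148996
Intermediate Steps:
H(n) = 2*n*(2 + n) (H(n) = 2*((n + 0)*(n + 2)) = 2*(n*(2 + n)) = 2*n*(2 + n))
c(E) = E*(E + 2*E*(2 + E)) (c(E) = (E + 2*E*(2 + E))*E = E*(E + 2*E*(2 + E)))
(c(5) + 11)² = (5²*(5 + 2*5) + 11)² = (25*(5 + 10) + 11)² = (25*15 + 11)² = (375 + 11)² = 386² = 148996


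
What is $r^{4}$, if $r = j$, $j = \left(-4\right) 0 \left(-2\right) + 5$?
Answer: $625$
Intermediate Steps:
$j = 5$ ($j = 0 \left(-2\right) + 5 = 0 + 5 = 5$)
$r = 5$
$r^{4} = 5^{4} = 625$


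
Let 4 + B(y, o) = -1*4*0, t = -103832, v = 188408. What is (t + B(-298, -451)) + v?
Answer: 84572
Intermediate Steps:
B(y, o) = -4 (B(y, o) = -4 - 1*4*0 = -4 - 4*0 = -4 + 0 = -4)
(t + B(-298, -451)) + v = (-103832 - 4) + 188408 = -103836 + 188408 = 84572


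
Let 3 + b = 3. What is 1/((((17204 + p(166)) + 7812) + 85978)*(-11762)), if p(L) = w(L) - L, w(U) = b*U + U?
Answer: -1/1305511428 ≈ -7.6598e-10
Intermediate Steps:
b = 0 (b = -3 + 3 = 0)
w(U) = U (w(U) = 0*U + U = 0 + U = U)
p(L) = 0 (p(L) = L - L = 0)
1/((((17204 + p(166)) + 7812) + 85978)*(-11762)) = 1/((((17204 + 0) + 7812) + 85978)*(-11762)) = -1/11762/((17204 + 7812) + 85978) = -1/11762/(25016 + 85978) = -1/11762/110994 = (1/110994)*(-1/11762) = -1/1305511428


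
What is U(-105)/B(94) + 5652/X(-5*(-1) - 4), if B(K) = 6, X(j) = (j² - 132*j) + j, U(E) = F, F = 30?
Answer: -2501/65 ≈ -38.477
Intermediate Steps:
U(E) = 30
X(j) = j² - 131*j
U(-105)/B(94) + 5652/X(-5*(-1) - 4) = 30/6 + 5652/(((-5*(-1) - 4)*(-131 + (-5*(-1) - 4)))) = 30*(⅙) + 5652/(((5 - 4)*(-131 + (5 - 4)))) = 5 + 5652/((1*(-131 + 1))) = 5 + 5652/((1*(-130))) = 5 + 5652/(-130) = 5 + 5652*(-1/130) = 5 - 2826/65 = -2501/65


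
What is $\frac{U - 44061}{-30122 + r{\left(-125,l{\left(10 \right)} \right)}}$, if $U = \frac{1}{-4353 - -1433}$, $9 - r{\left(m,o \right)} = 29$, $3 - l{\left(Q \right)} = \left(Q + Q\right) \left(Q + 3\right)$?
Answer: $\frac{128658121}{88014640} \approx 1.4618$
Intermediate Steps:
$l{\left(Q \right)} = 3 - 2 Q \left(3 + Q\right)$ ($l{\left(Q \right)} = 3 - \left(Q + Q\right) \left(Q + 3\right) = 3 - 2 Q \left(3 + Q\right)$)
$r{\left(m,o \right)} = -20$ ($r{\left(m,o \right)} = 9 - 29 = -20$)
$U = - \frac{1}{2920}$ ($U = \frac{1}{-4353 + 1433} = \frac{1}{-2920} = - \frac{1}{2920} \approx -0.00034247$)
$\frac{U - 44061}{-30122 + r{\left(-125,l{\left(10 \right)} \right)}} = \frac{- \frac{1}{2920} - 44061}{-30122 - 20} = - \frac{128658121}{2920 \left(-30142\right)} = \left(- \frac{128658121}{2920}\right) \left(- \frac{1}{30142}\right) = \frac{128658121}{88014640}$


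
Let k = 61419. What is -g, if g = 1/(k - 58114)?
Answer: -1/3305 ≈ -0.00030257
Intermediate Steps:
g = 1/3305 (g = 1/(61419 - 58114) = 1/3305 ≈ 0.00030257)
-g = -1*1/3305 = -1/3305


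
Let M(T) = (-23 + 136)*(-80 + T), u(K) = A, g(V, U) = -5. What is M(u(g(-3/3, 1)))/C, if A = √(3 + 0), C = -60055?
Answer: 1808/12011 - 113*√3/60055 ≈ 0.14727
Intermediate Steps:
A = √3 ≈ 1.7320
u(K) = √3
M(T) = -9040 + 113*T (M(T) = 113*(-80 + T) = -9040 + 113*T)
M(u(g(-3/3, 1)))/C = (-9040 + 113*√3)/(-60055) = (-9040 + 113*√3)*(-1/60055) = 1808/12011 - 113*√3/60055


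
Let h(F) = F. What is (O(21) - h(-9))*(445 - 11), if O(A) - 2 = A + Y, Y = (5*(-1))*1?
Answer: 11718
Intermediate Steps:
Y = -5 (Y = -5*1 = -5)
O(A) = -3 + A (O(A) = 2 + (A - 5) = 2 + (-5 + A) = -3 + A)
(O(21) - h(-9))*(445 - 11) = ((-3 + 21) - 1*(-9))*(445 - 11) = (18 + 9)*434 = 27*434 = 11718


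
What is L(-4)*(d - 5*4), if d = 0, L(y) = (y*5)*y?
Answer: -1600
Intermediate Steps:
L(y) = 5*y**2 (L(y) = (5*y)*y = 5*y**2)
L(-4)*(d - 5*4) = (5*(-4)**2)*(0 - 5*4) = (5*16)*(0 - 20) = 80*(-20) = -1600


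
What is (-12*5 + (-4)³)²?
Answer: 15376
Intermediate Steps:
(-12*5 + (-4)³)² = (-60 - 64)² = (-124)² = 15376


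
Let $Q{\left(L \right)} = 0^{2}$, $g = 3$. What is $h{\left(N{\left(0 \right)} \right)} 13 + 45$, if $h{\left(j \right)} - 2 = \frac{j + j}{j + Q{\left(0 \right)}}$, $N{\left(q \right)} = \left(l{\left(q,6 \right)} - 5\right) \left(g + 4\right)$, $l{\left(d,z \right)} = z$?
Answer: $97$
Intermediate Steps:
$N{\left(q \right)} = 7$ ($N{\left(q \right)} = \left(6 - 5\right) \left(3 + 4\right) = 1 \cdot 7 = 7$)
$Q{\left(L \right)} = 0$
$h{\left(j \right)} = 4$ ($h{\left(j \right)} = 2 + \frac{j + j}{j + 0} = 2 + \frac{2 j}{j} = 2 + 2 = 4$)
$h{\left(N{\left(0 \right)} \right)} 13 + 45 = 4 \cdot 13 + 45 = 52 + 45 = 97$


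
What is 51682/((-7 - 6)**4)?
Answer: 51682/28561 ≈ 1.8095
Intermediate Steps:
51682/((-7 - 6)**4) = 51682/((-13)**4) = 51682/28561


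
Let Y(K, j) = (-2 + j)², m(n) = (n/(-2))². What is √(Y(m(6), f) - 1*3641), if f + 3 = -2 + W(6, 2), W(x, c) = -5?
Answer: I*√3497 ≈ 59.135*I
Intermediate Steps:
m(n) = n²/4 (m(n) = (n*(-½))² = (-n/2)² = n²/4)
f = -10 (f = -3 + (-2 - 5) = -3 - 7 = -10)
√(Y(m(6), f) - 1*3641) = √((-2 - 10)² - 1*3641) = √((-12)² - 3641) = √(144 - 3641) = √(-3497) = I*√3497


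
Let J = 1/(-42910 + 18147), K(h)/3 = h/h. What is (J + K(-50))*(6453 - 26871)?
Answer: -1516812384/24763 ≈ -61253.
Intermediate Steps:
K(h) = 3 (K(h) = 3*(h/h) = 3*1 = 3)
J = -1/24763 (J = 1/(-24763) = -1/24763 ≈ -4.0383e-5)
(J + K(-50))*(6453 - 26871) = (-1/24763 + 3)*(6453 - 26871) = (74288/24763)*(-20418) = -1516812384/24763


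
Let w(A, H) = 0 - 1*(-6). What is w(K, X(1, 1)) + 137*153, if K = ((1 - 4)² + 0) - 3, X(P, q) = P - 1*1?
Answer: 20967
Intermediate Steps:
X(P, q) = -1 + P (X(P, q) = P - 1 = -1 + P)
K = 6 (K = ((-3)² + 0) - 3 = (9 + 0) - 3 = 9 - 3 = 6)
w(A, H) = 6 (w(A, H) = 0 + 6 = 6)
w(K, X(1, 1)) + 137*153 = 6 + 137*153 = 6 + 20961 = 20967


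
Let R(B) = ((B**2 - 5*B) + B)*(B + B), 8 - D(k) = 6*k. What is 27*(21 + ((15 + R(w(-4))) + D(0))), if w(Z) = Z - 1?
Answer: -10962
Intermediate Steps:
D(k) = 8 - 6*k
w(Z) = -1 + Z
R(B) = 2*B*(B**2 - 4*B) (R(B) = (B**2 - 4*B)*(2*B) = 2*B*(B**2 - 4*B))
27*(21 + ((15 + R(w(-4))) + D(0))) = 27*(21 + ((15 + 2*(-1 - 4)**2*(-4 + (-1 - 4))) + (8 - 6*0))) = 27*(21 + ((15 + 2*(-5)**2*(-4 - 5)) + (8 + 0))) = 27*(21 + ((15 + 2*25*(-9)) + 8)) = 27*(21 + ((15 - 450) + 8)) = 27*(21 + (-435 + 8)) = 27*(21 - 427) = 27*(-406) = -10962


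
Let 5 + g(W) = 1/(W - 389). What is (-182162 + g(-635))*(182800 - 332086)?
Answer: 13923831248787/512 ≈ 2.7195e+10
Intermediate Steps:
g(W) = -5 + 1/(-389 + W) (g(W) = -5 + 1/(W - 389) = -5 + 1/(-389 + W))
(-182162 + g(-635))*(182800 - 332086) = (-182162 + (1946 - 5*(-635))/(-389 - 635))*(182800 - 332086) = (-182162 + (1946 + 3175)/(-1024))*(-149286) = (-182162 - 1/1024*5121)*(-149286) = (-182162 - 5121/1024)*(-149286) = -186539009/1024*(-149286) = 13923831248787/512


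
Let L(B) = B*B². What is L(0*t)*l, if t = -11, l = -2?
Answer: 0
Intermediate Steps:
L(B) = B³
L(0*t)*l = (0*(-11))³*(-2) = 0³*(-2) = 0*(-2) = 0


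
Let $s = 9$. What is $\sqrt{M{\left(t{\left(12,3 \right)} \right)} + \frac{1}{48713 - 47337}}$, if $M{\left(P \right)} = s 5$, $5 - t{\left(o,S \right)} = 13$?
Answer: $\frac{\sqrt{5325206}}{344} \approx 6.7083$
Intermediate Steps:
$t{\left(o,S \right)} = -8$ ($t{\left(o,S \right)} = 5 - 13 = -8$)
$M{\left(P \right)} = 45$ ($M{\left(P \right)} = 9 \cdot 5 = 45$)
$\sqrt{M{\left(t{\left(12,3 \right)} \right)} + \frac{1}{48713 - 47337}} = \sqrt{45 + \frac{1}{48713 - 47337}} = \sqrt{45 + \frac{1}{1376}} = \sqrt{\frac{61921}{1376}} = \frac{\sqrt{5325206}}{344}$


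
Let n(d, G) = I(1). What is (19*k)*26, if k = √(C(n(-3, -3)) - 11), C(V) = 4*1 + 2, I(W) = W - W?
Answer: 494*I*√5 ≈ 1104.6*I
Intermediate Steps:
I(W) = 0
n(d, G) = 0
C(V) = 6 (C(V) = 4 + 2 = 6)
k = I*√5 (k = √(6 - 11) = √(-5) = I*√5 ≈ 2.2361*I)
(19*k)*26 = (19*(I*√5))*26 = (19*I*√5)*26 = 494*I*√5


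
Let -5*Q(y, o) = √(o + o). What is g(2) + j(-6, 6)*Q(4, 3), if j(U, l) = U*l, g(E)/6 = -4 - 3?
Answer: -42 + 36*√6/5 ≈ -24.364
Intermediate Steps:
Q(y, o) = -√2*√o/5 (Q(y, o) = -√(o + o)/5 = -√2*√o/5)
g(E) = -42 (g(E) = 6*(-4 - 3) = 6*(-7) = -42)
g(2) + j(-6, 6)*Q(4, 3) = -42 + (-6*6)*(-√2*√3/5) = -42 - (-36)*√6/5 = -42 + 36*√6/5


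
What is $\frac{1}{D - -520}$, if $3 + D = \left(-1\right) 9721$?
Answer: $- \frac{1}{9204} \approx -0.00010865$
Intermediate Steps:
$D = -9724$ ($D = -3 - 9721 = -9724$)
$\frac{1}{D - -520} = \frac{1}{-9724 - -520} = \frac{1}{-9724 + 520} = \frac{1}{-9204} = - \frac{1}{9204}$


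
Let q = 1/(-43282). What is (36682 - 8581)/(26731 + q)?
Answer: 405422494/385657047 ≈ 1.0513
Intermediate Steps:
q = -1/43282 ≈ -2.3104e-5
(36682 - 8581)/(26731 + q) = (36682 - 8581)/(26731 - 1/43282) = 28101/(1156971141/43282) = 28101*(43282/1156971141) = 405422494/385657047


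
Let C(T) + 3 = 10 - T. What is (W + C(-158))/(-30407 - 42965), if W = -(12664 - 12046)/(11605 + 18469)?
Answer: -620199/275823691 ≈ -0.0022485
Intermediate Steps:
C(T) = 7 - T (C(T) = -3 + (10 - T) = 7 - T)
W = -309/15037 (W = -618/30074 = -1*309/15037 = -309/15037 ≈ -0.020549)
(W + C(-158))/(-30407 - 42965) = (-309/15037 + (7 - 1*(-158)))/(-30407 - 42965) = (-309/15037 + (7 + 158))/(-73372) = (-309/15037 + 165)*(-1/73372) = (2480796/15037)*(-1/73372) = -620199/275823691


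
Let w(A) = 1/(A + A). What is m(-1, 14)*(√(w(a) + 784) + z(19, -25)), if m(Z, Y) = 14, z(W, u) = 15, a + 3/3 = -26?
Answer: 210 + 7*√254010/9 ≈ 602.00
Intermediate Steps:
a = -27 (a = -1 - 26 = -27)
w(A) = 1/(2*A)
m(-1, 14)*(√(w(a) + 784) + z(19, -25)) = 14*(√((½)/(-27) + 784) + 15) = 14*(√((½)*(-1/27) + 784) + 15) = 14*(√(-1/54 + 784) + 15) = 14*(√(42335/54) + 15) = 14*(√254010/18 + 15) = 14*(15 + √254010/18) = 210 + 7*√254010/9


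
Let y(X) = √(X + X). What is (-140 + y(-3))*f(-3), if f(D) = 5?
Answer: -700 + 5*I*√6 ≈ -700.0 + 12.247*I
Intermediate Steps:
y(X) = √2*√X (y(X) = √(2*X) = √2*√X)
(-140 + y(-3))*f(-3) = (-140 + √2*√(-3))*5 = (-140 + √2*(I*√3))*5 = (-140 + I*√6)*5 = -700 + 5*I*√6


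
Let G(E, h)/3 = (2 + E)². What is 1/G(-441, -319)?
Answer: 1/578163 ≈ 1.7296e-6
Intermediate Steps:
G(E, h) = 3*(2 + E)²
1/G(-441, -319) = 1/(3*(2 - 441)²) = 1/(3*(-439)²) = 1/(3*192721) = 1/578163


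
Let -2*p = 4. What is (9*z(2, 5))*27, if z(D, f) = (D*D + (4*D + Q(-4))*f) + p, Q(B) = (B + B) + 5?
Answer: 6561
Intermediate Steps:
p = -2 (p = -½*4 = -2)
Q(B) = 5 + 2*B (Q(B) = 2*B + 5 = 5 + 2*B)
z(D, f) = -2 + D² + f*(-3 + 4*D) (z(D, f) = (D*D + (4*D + (5 + 2*(-4)))*f) - 2 = (D² + (4*D + (5 - 8))*f) - 2 = (D² + (4*D - 3)*f) - 2 = (D² + (-3 + 4*D)*f) - 2 = (D² + f*(-3 + 4*D)) - 2 = -2 + D² + f*(-3 + 4*D))
(9*z(2, 5))*27 = (9*(-2 + 2² - 3*5 + 4*2*5))*27 = (9*(-2 + 4 - 15 + 40))*27 = (9*27)*27 = 243*27 = 6561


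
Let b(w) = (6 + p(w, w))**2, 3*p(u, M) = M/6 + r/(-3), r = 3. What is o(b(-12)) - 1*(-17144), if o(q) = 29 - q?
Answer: 17148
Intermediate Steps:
p(u, M) = -1/3 + M/18 (p(u, M) = (M/6 + 3/(-3))/3 = (M*(1/6) + 3*(-1/3))/3 = (M/6 - 1)/3 = (-1 + M/6)/3 = -1/3 + M/18)
b(w) = (17/3 + w/18)**2 (b(w) = (6 + (-1/3 + w/18))**2 = (17/3 + w/18)**2)
o(b(-12)) - 1*(-17144) = (29 - (102 - 12)**2/324) - 1*(-17144) = (29 - 90**2/324) + 17144 = (29 - 8100/324) + 17144 = (29 - 1*25) + 17144 = (29 - 25) + 17144 = 4 + 17144 = 17148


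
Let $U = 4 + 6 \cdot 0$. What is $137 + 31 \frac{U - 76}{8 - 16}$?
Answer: $416$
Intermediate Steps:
$U = 4$ ($U = 4 + 0 = 4$)
$137 + 31 \frac{U - 76}{8 - 16} = 137 + 31 \frac{4 - 76}{8 - 16} = 137 + 31 \left(- \frac{72}{-8}\right) = 137 + 31 \left(\left(-72\right) \left(- \frac{1}{8}\right)\right) = 137 + 31 \cdot 9 = 137 + 279 = 416$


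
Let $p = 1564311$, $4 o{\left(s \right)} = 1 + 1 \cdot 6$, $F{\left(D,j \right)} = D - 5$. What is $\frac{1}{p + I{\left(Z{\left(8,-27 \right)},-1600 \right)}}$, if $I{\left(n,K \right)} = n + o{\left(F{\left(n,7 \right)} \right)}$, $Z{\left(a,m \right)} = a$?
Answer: $\frac{4}{6257283} \approx 6.3925 \cdot 10^{-7}$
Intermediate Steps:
$F{\left(D,j \right)} = -5 + D$
$o{\left(s \right)} = \frac{7}{4}$ ($o{\left(s \right)} = \frac{1 + 1 \cdot 6}{4} = \frac{1 + 6}{4} = \frac{1}{4} \cdot 7 = \frac{7}{4}$)
$I{\left(n,K \right)} = \frac{7}{4} + n$ ($I{\left(n,K \right)} = n + \frac{7}{4} = \frac{7}{4} + n$)
$\frac{1}{p + I{\left(Z{\left(8,-27 \right)},-1600 \right)}} = \frac{1}{1564311 + \left(\frac{7}{4} + 8\right)} = \frac{1}{1564311 + \frac{39}{4}} = \frac{1}{\frac{6257283}{4}} = \frac{4}{6257283}$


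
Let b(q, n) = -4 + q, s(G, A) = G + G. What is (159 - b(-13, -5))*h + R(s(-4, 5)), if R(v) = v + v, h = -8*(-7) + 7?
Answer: 11072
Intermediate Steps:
s(G, A) = 2*G
h = 63 (h = 56 + 7 = 63)
R(v) = 2*v
(159 - b(-13, -5))*h + R(s(-4, 5)) = (159 - (-4 - 13))*63 + 2*(2*(-4)) = (159 - 1*(-17))*63 + 2*(-8) = (159 + 17)*63 - 16 = 176*63 - 16 = 11088 - 16 = 11072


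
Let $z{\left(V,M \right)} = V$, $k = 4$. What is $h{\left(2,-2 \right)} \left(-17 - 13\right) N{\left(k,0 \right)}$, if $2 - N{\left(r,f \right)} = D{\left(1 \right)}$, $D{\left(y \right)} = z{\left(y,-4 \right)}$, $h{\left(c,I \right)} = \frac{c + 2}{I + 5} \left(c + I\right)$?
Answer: $0$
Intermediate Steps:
$h{\left(c,I \right)} = \frac{\left(2 + c\right) \left(I + c\right)}{5 + I}$ ($h{\left(c,I \right)} = \frac{2 + c}{5 + I} \left(I + c\right) = \frac{\left(2 + c\right) \left(I + c\right)}{5 + I}$)
$D{\left(y \right)} = y$
$N{\left(r,f \right)} = 1$ ($N{\left(r,f \right)} = 2 - 1 = 1$)
$h{\left(2,-2 \right)} \left(-17 - 13\right) N{\left(k,0 \right)} = \frac{2^{2} + 2 \left(-2\right) + 2 \cdot 2 - 4}{5 - 2} \left(-17 - 13\right) 1 = \frac{4 - 4 + 4 - 4}{3} \left(-17 - 13\right) 1 = \frac{1}{3} \cdot 0 \left(-30\right) 1 = 0 \left(-30\right) 1 = 0 \cdot 1 = 0$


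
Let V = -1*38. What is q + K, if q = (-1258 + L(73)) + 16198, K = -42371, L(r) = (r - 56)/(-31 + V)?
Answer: -1892756/69 ≈ -27431.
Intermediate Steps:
V = -38
L(r) = 56/69 - r/69 (L(r) = (r - 56)/(-31 - 38) = (-56 + r)/(-69) = (-56 + r)*(-1/69) = 56/69 - r/69)
q = 1030843/69 (q = (-1258 + (56/69 - 1/69*73)) + 16198 = (-1258 + (56/69 - 73/69)) + 16198 = (-1258 - 17/69) + 16198 = -86819/69 + 16198 = 1030843/69 ≈ 14940.)
q + K = 1030843/69 - 42371 = -1892756/69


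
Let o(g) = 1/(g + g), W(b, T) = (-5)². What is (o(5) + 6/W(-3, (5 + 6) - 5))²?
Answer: 289/2500 ≈ 0.11560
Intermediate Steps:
W(b, T) = 25
o(g) = 1/(2*g)
(o(5) + 6/W(-3, (5 + 6) - 5))² = ((½)/5 + 6/25)² = ((½)*(⅕) + 6*(1/25))² = (⅒ + 6/25)² = (17/50)² = 289/2500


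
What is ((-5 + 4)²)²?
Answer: 1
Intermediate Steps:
((-5 + 4)²)² = ((-1)²)² = 1² = 1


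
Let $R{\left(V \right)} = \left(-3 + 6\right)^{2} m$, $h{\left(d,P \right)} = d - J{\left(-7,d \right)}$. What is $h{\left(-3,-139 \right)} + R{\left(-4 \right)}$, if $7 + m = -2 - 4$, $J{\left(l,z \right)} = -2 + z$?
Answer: $-115$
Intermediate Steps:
$h{\left(d,P \right)} = 2$ ($h{\left(d,P \right)} = d - \left(-2 + d\right) = 2$)
$m = -13$ ($m = -7 - 6 = -13$)
$R{\left(V \right)} = -117$ ($R{\left(V \right)} = \left(-3 + 6\right)^{2} \left(-13\right) = 3^{2} \left(-13\right) = 9 \left(-13\right) = -117$)
$h{\left(-3,-139 \right)} + R{\left(-4 \right)} = 2 - 117 = -115$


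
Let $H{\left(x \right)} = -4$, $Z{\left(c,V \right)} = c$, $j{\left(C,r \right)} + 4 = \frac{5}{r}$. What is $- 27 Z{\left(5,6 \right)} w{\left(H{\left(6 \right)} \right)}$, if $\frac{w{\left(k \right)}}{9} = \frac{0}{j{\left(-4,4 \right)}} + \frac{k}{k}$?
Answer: $-1215$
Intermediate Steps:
$j{\left(C,r \right)} = -4 + \frac{5}{r}$
$w{\left(k \right)} = 9$ ($w{\left(k \right)} = 9 \left(\frac{0}{-4 + \frac{5}{4}} + \frac{k}{k}\right) = 9 \left(\frac{0}{-4 + 5 \cdot \frac{1}{4}} + 1\right) = 9 \left(\frac{0}{-4 + \frac{5}{4}} + 1\right) = 9 \left(\frac{0}{- \frac{11}{4}} + 1\right) = 9 \left(0 \left(- \frac{4}{11}\right) + 1\right) = 9 \left(0 + 1\right) = 9 \cdot 1 = 9$)
$- 27 Z{\left(5,6 \right)} w{\left(H{\left(6 \right)} \right)} = \left(-27\right) 5 \cdot 9 = \left(-135\right) 9 = -1215$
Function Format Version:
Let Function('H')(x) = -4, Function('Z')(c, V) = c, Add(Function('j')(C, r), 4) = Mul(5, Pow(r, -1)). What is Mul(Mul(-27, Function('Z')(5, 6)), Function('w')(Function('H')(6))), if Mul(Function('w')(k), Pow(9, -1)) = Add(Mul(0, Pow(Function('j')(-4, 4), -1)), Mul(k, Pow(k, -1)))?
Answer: -1215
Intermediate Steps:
Function('j')(C, r) = Add(-4, Mul(5, Pow(r, -1)))
Function('w')(k) = 9 (Function('w')(k) = Mul(9, Add(Mul(0, Pow(Add(-4, Mul(5, Pow(4, -1))), -1)), Mul(k, Pow(k, -1)))) = Mul(9, Add(Mul(0, Pow(Add(-4, Mul(5, Rational(1, 4))), -1)), 1)) = Mul(9, Add(Mul(0, Pow(Add(-4, Rational(5, 4)), -1)), 1)) = Mul(9, Add(Mul(0, Pow(Rational(-11, 4), -1)), 1)) = Mul(9, Add(Mul(0, Rational(-4, 11)), 1)) = Mul(9, Add(0, 1)) = Mul(9, 1) = 9)
Mul(Mul(-27, Function('Z')(5, 6)), Function('w')(Function('H')(6))) = Mul(Mul(-27, 5), 9) = Mul(-135, 9) = -1215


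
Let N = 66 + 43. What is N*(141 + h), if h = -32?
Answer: 11881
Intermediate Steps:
N = 109
N*(141 + h) = 109*(141 - 32) = 109*109 = 11881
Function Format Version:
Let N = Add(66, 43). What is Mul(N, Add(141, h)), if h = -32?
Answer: 11881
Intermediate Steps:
N = 109
Mul(N, Add(141, h)) = Mul(109, Add(141, -32)) = Mul(109, 109) = 11881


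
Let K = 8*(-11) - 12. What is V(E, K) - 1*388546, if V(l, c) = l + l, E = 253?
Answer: -388040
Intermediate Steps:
K = -100 (K = -88 - 12 = -100)
V(l, c) = 2*l
V(E, K) - 1*388546 = 2*253 - 1*388546 = 506 - 388546 = -388040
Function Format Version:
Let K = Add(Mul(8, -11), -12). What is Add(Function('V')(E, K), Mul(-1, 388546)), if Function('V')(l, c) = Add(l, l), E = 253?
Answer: -388040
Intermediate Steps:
K = -100 (K = Add(-88, -12) = -100)
Function('V')(l, c) = Mul(2, l)
Add(Function('V')(E, K), Mul(-1, 388546)) = Add(Mul(2, 253), Mul(-1, 388546)) = Add(506, -388546) = -388040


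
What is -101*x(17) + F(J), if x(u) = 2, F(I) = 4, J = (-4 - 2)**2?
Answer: -198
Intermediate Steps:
J = 36 (J = (-6)**2 = 36)
-101*x(17) + F(J) = -101*2 + 4 = -202 + 4 = -198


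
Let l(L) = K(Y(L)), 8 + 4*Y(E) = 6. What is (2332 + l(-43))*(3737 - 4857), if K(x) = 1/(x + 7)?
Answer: -33956160/13 ≈ -2.6120e+6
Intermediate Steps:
Y(E) = -½ (Y(E) = -2 + (¼)*6 = -2 + 3/2 = -½)
K(x) = 1/(7 + x)
l(L) = 2/13 (l(L) = 1/(7 - ½) = 1/(13/2) = 2/13)
(2332 + l(-43))*(3737 - 4857) = (2332 + 2/13)*(3737 - 4857) = (30318/13)*(-1120) = -33956160/13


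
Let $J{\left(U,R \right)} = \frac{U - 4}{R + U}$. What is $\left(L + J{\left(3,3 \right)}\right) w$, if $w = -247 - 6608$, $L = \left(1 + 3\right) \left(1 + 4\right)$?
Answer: $- \frac{271915}{2} \approx -1.3596 \cdot 10^{5}$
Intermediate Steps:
$J{\left(U,R \right)} = \frac{-4 + U}{R + U}$
$L = 20$ ($L = 4 \cdot 5 = 20$)
$w = -6855$ ($w = -247 - 6608 = -6855$)
$\left(L + J{\left(3,3 \right)}\right) w = \left(20 + \frac{-4 + 3}{3 + 3}\right) \left(-6855\right) = \left(20 + \frac{1}{6} \left(-1\right)\right) \left(-6855\right) = \left(20 - \frac{1}{6}\right) \left(-6855\right) = \frac{119}{6} \left(-6855\right) = - \frac{271915}{2}$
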